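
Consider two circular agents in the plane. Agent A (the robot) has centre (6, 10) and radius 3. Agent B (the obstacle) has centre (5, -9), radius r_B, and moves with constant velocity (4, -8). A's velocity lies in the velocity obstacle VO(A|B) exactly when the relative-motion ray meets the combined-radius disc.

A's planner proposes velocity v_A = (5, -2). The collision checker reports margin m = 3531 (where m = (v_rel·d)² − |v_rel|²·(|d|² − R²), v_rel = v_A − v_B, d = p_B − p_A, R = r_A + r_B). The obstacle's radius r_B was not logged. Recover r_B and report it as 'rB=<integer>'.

m = 3531
d = (-1, -19);  v_rel = (1, 6),  |v_rel|² = 37
v_rel×d = (1)·(-19) − (6)·(-1) = -13
since m = R²·37 − (-13)²:  R² = (169 + 3531) / 37 = 100
R = √100 = 10  ⇒  r_B = 10 − 3 = 7

rB=7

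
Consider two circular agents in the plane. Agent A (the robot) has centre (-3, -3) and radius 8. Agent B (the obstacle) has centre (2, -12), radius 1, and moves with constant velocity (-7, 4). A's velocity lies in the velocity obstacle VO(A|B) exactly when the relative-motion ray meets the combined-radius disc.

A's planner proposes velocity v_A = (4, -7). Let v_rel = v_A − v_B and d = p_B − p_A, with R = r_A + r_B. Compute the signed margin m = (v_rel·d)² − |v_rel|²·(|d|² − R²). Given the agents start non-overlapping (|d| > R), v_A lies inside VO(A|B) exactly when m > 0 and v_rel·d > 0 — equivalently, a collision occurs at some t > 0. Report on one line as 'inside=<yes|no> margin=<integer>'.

d = (5, -9),  |d|² = 106;  R = 8+1 = 9,  c = 106−9² = 25
v_rel = (11, -11),  |v_rel|² = 242;  v_rel·d = (11)·(5) + (-11)·(-9) = 154
242·t² − 308·t + 25 = 0  ⇒  m = 154² − 242·25 = 17666
m = 17666 > 0,  v_rel·d = 154 > 0  ⇒  inside

inside=yes margin=17666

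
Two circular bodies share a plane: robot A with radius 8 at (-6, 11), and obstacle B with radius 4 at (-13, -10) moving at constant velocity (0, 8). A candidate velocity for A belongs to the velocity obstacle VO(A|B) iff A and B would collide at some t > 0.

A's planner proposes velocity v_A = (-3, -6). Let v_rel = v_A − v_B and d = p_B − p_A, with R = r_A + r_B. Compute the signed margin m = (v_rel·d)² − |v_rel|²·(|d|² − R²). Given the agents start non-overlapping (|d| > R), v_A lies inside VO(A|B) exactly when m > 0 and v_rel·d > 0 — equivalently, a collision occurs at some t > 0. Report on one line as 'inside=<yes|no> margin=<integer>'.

d = (-7, -21),  |d|² = 490;  R = 8+4 = 12,  c = 490−12² = 346
v_rel = (-3, -14),  |v_rel|² = 205;  v_rel·d = (-3)·(-7) + (-14)·(-21) = 315
205·t² − 630·t + 346 = 0  ⇒  m = 315² − 205·346 = 28295
m = 28295 > 0,  v_rel·d = 315 > 0  ⇒  inside

inside=yes margin=28295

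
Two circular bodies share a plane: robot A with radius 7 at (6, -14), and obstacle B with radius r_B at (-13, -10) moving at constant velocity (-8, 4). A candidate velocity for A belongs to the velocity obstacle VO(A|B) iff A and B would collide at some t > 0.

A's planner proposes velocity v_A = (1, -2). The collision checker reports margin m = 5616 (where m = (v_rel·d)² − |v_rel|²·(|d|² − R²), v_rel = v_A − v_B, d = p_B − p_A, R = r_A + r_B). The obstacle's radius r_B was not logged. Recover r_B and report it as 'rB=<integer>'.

m = 5616
d = (-19, 4);  v_rel = (9, -6),  |v_rel|² = 117
v_rel×d = (9)·(4) − (-6)·(-19) = -78
since m = R²·117 − (-78)²:  R² = (6084 + 5616) / 117 = 100
R = √100 = 10  ⇒  r_B = 10 − 7 = 3

rB=3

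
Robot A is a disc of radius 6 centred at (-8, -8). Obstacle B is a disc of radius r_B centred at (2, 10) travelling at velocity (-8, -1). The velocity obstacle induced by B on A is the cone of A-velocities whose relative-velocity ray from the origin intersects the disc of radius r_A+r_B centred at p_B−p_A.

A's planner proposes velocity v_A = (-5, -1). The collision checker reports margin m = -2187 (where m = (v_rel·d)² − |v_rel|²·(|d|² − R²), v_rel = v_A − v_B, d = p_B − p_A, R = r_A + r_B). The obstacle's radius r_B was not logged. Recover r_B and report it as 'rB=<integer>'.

m = -2187
d = (10, 18);  v_rel = (3, 0),  |v_rel|² = 9
v_rel×d = (3)·(18) − (0)·(10) = 54
since m = R²·9 − 54²:  R² = (2916 + -2187) / 9 = 81
R = √81 = 9  ⇒  r_B = 9 − 6 = 3

rB=3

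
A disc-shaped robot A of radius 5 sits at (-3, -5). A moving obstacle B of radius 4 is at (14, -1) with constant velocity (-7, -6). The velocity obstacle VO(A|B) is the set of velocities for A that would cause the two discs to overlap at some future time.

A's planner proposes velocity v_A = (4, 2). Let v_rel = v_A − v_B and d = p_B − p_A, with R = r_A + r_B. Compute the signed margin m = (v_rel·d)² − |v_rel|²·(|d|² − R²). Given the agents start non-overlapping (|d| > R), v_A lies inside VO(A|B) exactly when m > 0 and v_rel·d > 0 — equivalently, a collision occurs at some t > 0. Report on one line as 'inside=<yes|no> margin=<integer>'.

d = (17, 4),  |d|² = 305;  R = 5+4 = 9,  c = 305−9² = 224
v_rel = (11, 8),  |v_rel|² = 185;  v_rel·d = (11)·(17) + (8)·(4) = 219
185·t² − 438·t + 224 = 0  ⇒  m = 219² − 185·224 = 6521
m = 6521 > 0,  v_rel·d = 219 > 0  ⇒  inside

inside=yes margin=6521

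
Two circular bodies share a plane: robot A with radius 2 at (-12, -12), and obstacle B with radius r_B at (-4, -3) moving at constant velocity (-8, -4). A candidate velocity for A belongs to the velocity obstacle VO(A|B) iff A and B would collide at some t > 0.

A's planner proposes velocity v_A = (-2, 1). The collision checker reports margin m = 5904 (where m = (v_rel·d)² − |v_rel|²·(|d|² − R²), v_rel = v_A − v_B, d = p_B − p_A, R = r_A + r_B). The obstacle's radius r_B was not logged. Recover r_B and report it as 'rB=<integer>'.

m = 5904
d = (8, 9);  v_rel = (6, 5),  |v_rel|² = 61
v_rel×d = (6)·(9) − (5)·(8) = 14
since m = R²·61 − 14²:  R² = (196 + 5904) / 61 = 100
R = √100 = 10  ⇒  r_B = 10 − 2 = 8

rB=8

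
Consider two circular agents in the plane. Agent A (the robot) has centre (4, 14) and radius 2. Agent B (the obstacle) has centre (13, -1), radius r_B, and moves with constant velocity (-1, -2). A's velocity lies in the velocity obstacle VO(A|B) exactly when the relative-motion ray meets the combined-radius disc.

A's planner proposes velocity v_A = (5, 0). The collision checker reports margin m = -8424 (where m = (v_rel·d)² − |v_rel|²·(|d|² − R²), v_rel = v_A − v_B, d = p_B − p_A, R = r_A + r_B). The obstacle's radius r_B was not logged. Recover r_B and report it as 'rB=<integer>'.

m = -8424
d = (9, -15);  v_rel = (6, 2),  |v_rel|² = 40
v_rel×d = (6)·(-15) − (2)·(9) = -108
since m = R²·40 − (-108)²:  R² = (11664 + -8424) / 40 = 81
R = √81 = 9  ⇒  r_B = 9 − 2 = 7

rB=7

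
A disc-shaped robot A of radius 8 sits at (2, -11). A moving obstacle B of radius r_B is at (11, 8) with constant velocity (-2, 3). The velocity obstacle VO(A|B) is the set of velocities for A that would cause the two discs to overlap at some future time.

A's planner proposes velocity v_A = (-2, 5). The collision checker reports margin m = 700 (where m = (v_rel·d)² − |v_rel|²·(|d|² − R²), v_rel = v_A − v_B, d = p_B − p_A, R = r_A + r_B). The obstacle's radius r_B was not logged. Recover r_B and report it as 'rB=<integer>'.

m = 700
d = (9, 19);  v_rel = (0, 2),  |v_rel|² = 4
v_rel×d = (0)·(19) − (2)·(9) = -18
since m = R²·4 − (-18)²:  R² = (324 + 700) / 4 = 256
R = √256 = 16  ⇒  r_B = 16 − 8 = 8

rB=8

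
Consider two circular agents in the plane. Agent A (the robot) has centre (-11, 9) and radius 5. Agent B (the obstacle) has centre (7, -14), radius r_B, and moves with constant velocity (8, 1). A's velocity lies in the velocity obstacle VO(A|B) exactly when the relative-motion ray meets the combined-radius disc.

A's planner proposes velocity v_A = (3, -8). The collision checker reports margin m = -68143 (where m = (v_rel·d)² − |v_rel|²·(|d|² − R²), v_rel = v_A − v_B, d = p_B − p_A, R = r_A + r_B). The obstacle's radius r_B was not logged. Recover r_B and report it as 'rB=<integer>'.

m = -68143
d = (18, -23);  v_rel = (-5, -9),  |v_rel|² = 106
v_rel×d = (-5)·(-23) − (-9)·(18) = 277
since m = R²·106 − 277²:  R² = (76729 + -68143) / 106 = 81
R = √81 = 9  ⇒  r_B = 9 − 5 = 4

rB=4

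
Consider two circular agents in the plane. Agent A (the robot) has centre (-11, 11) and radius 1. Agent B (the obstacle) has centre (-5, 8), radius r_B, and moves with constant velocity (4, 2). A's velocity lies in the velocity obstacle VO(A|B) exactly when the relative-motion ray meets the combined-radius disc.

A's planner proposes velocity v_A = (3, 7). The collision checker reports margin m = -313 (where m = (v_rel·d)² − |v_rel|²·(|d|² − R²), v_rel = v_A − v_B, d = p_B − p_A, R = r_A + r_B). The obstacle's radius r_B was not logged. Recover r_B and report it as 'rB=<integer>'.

m = -313
d = (6, -3);  v_rel = (-1, 5),  |v_rel|² = 26
v_rel×d = (-1)·(-3) − (5)·(6) = -27
since m = R²·26 − (-27)²:  R² = (729 + -313) / 26 = 16
R = √16 = 4  ⇒  r_B = 4 − 1 = 3

rB=3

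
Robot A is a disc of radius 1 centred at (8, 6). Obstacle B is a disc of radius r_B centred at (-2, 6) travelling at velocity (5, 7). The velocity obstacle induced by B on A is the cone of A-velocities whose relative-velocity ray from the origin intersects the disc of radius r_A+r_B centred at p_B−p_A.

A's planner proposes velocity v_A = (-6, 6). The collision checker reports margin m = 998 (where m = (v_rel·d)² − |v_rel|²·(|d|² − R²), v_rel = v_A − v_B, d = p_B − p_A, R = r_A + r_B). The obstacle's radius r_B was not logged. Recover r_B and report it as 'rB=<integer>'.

m = 998
d = (-10, 0);  v_rel = (-11, -1),  |v_rel|² = 122
v_rel×d = (-11)·(0) − (-1)·(-10) = -10
since m = R²·122 − (-10)²:  R² = (100 + 998) / 122 = 9
R = √9 = 3  ⇒  r_B = 3 − 1 = 2

rB=2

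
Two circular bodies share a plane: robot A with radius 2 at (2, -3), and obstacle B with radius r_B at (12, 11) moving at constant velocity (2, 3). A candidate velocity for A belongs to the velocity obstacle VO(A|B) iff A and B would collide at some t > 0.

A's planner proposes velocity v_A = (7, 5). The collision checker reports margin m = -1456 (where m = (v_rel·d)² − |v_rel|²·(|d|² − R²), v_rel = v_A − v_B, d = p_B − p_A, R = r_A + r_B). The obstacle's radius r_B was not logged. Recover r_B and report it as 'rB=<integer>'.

m = -1456
d = (10, 14);  v_rel = (5, 2),  |v_rel|² = 29
v_rel×d = (5)·(14) − (2)·(10) = 50
since m = R²·29 − 50²:  R² = (2500 + -1456) / 29 = 36
R = √36 = 6  ⇒  r_B = 6 − 2 = 4

rB=4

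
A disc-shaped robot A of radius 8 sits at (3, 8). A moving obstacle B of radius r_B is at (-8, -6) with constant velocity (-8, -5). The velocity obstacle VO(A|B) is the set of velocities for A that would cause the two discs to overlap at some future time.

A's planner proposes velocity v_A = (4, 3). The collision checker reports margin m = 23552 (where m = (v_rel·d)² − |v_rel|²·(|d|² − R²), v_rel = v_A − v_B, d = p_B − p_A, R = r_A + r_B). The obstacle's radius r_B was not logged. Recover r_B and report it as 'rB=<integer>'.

m = 23552
d = (-11, -14);  v_rel = (12, 8),  |v_rel|² = 208
v_rel×d = (12)·(-14) − (8)·(-11) = -80
since m = R²·208 − (-80)²:  R² = (6400 + 23552) / 208 = 144
R = √144 = 12  ⇒  r_B = 12 − 8 = 4

rB=4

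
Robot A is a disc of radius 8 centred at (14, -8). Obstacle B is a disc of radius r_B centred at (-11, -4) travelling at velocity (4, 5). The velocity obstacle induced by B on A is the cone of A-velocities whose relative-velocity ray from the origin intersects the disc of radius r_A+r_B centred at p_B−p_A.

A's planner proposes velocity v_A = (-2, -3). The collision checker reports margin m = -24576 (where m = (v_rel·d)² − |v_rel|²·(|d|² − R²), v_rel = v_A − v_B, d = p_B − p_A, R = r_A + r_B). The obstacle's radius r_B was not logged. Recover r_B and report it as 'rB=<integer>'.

m = -24576
d = (-25, 4);  v_rel = (-6, -8),  |v_rel|² = 100
v_rel×d = (-6)·(4) − (-8)·(-25) = -224
since m = R²·100 − (-224)²:  R² = (50176 + -24576) / 100 = 256
R = √256 = 16  ⇒  r_B = 16 − 8 = 8

rB=8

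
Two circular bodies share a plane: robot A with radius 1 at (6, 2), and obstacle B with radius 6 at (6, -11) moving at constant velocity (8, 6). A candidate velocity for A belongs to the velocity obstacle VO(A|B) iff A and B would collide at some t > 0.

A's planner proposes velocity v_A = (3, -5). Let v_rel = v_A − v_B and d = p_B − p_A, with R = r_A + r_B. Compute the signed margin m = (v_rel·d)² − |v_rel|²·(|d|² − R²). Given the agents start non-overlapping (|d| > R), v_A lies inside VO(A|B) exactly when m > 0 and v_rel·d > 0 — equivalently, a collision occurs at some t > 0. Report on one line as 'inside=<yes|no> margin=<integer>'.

d = (0, -13),  |d|² = 169;  R = 1+6 = 7,  c = 169−7² = 120
v_rel = (-5, -11),  |v_rel|² = 146;  v_rel·d = (-5)·(0) + (-11)·(-13) = 143
146·t² − 286·t + 120 = 0  ⇒  m = 143² − 146·120 = 2929
m = 2929 > 0,  v_rel·d = 143 > 0  ⇒  inside

inside=yes margin=2929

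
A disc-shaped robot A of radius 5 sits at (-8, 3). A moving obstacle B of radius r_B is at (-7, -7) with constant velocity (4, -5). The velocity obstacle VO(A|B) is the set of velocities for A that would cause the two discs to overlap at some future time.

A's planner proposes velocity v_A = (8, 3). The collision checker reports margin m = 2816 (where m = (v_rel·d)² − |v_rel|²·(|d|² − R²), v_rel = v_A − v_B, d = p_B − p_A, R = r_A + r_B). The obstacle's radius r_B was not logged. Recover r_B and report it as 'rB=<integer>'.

m = 2816
d = (1, -10);  v_rel = (4, 8),  |v_rel|² = 80
v_rel×d = (4)·(-10) − (8)·(1) = -48
since m = R²·80 − (-48)²:  R² = (2304 + 2816) / 80 = 64
R = √64 = 8  ⇒  r_B = 8 − 5 = 3

rB=3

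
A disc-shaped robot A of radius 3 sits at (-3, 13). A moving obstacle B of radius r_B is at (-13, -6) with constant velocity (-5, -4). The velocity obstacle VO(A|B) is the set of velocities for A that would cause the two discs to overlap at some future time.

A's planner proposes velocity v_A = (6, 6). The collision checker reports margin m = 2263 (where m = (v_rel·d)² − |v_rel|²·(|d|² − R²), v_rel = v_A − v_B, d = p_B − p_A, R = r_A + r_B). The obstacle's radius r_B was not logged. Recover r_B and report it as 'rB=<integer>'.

m = 2263
d = (-10, -19);  v_rel = (11, 10),  |v_rel|² = 221
v_rel×d = (11)·(-19) − (10)·(-10) = -109
since m = R²·221 − (-109)²:  R² = (11881 + 2263) / 221 = 64
R = √64 = 8  ⇒  r_B = 8 − 3 = 5

rB=5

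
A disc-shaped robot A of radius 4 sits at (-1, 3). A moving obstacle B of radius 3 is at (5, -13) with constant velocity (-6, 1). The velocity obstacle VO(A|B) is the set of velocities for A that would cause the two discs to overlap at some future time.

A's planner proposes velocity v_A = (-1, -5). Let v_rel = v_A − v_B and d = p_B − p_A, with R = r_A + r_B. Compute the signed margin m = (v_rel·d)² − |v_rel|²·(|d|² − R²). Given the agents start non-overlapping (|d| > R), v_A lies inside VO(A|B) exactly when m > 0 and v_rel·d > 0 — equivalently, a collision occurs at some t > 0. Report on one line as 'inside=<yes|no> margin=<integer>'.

d = (6, -16),  |d|² = 292;  R = 4+3 = 7,  c = 292−7² = 243
v_rel = (5, -6),  |v_rel|² = 61;  v_rel·d = (5)·(6) + (-6)·(-16) = 126
61·t² − 252·t + 243 = 0  ⇒  m = 126² − 61·243 = 1053
m = 1053 > 0,  v_rel·d = 126 > 0  ⇒  inside

inside=yes margin=1053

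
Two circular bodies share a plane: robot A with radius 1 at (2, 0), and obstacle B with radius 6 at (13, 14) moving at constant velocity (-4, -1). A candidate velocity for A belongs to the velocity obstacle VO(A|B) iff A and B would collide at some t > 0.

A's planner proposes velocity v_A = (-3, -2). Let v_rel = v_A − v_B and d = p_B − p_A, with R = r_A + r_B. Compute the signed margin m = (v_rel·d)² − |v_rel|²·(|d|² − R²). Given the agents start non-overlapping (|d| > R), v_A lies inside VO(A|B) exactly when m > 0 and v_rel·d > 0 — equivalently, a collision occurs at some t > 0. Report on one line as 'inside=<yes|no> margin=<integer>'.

d = (11, 14),  |d|² = 317;  R = 1+6 = 7,  c = 317−7² = 268
v_rel = (1, -1),  |v_rel|² = 2;  v_rel·d = (1)·(11) + (-1)·(14) = -3
2·t² + 6·t + 268 = 0  ⇒  m = (-3)² − 2·268 = -527
m = -527 < 0,  v_rel·d = -3 < 0  ⇒  outside

inside=no margin=-527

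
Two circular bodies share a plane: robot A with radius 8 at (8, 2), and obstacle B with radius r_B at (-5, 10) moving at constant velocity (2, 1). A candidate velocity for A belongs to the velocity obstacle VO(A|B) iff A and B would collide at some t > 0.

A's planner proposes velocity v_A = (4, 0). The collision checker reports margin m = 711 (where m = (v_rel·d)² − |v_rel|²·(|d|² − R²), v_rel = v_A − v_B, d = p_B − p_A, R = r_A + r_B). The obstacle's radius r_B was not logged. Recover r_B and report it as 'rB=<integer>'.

m = 711
d = (-13, 8);  v_rel = (2, -1),  |v_rel|² = 5
v_rel×d = (2)·(8) − (-1)·(-13) = 3
since m = R²·5 − 3²:  R² = (9 + 711) / 5 = 144
R = √144 = 12  ⇒  r_B = 12 − 8 = 4

rB=4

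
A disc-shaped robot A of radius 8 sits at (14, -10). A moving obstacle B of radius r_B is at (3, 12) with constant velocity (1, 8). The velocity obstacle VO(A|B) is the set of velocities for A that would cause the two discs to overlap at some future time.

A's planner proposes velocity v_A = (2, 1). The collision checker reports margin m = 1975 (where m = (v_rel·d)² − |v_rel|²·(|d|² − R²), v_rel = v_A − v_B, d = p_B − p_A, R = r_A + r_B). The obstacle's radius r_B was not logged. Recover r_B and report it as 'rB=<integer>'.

m = 1975
d = (-11, 22);  v_rel = (1, -7),  |v_rel|² = 50
v_rel×d = (1)·(22) − (-7)·(-11) = -55
since m = R²·50 − (-55)²:  R² = (3025 + 1975) / 50 = 100
R = √100 = 10  ⇒  r_B = 10 − 8 = 2

rB=2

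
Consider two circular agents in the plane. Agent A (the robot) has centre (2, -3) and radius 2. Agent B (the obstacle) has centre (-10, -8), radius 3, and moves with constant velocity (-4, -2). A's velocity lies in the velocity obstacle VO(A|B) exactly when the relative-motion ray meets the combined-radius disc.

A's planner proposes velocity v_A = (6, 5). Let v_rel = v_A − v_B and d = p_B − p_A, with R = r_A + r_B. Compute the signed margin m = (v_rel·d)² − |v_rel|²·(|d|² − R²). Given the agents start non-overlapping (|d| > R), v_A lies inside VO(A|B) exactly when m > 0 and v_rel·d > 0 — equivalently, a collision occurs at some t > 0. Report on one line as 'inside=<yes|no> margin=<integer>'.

d = (-12, -5),  |d|² = 169;  R = 2+3 = 5,  c = 169−5² = 144
v_rel = (10, 7),  |v_rel|² = 149;  v_rel·d = (10)·(-12) + (7)·(-5) = -155
149·t² + 310·t + 144 = 0  ⇒  m = (-155)² − 149·144 = 2569
m = 2569 > 0,  v_rel·d = -155 < 0  ⇒  outside

inside=no margin=2569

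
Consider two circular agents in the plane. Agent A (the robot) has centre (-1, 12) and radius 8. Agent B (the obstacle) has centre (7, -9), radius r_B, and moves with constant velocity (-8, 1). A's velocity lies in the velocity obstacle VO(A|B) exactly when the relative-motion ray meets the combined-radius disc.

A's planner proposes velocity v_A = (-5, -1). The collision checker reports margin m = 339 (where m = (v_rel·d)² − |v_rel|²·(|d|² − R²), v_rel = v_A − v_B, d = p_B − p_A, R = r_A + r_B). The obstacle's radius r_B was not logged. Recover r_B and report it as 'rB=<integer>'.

m = 339
d = (8, -21);  v_rel = (3, -2),  |v_rel|² = 13
v_rel×d = (3)·(-21) − (-2)·(8) = -47
since m = R²·13 − (-47)²:  R² = (2209 + 339) / 13 = 196
R = √196 = 14  ⇒  r_B = 14 − 8 = 6

rB=6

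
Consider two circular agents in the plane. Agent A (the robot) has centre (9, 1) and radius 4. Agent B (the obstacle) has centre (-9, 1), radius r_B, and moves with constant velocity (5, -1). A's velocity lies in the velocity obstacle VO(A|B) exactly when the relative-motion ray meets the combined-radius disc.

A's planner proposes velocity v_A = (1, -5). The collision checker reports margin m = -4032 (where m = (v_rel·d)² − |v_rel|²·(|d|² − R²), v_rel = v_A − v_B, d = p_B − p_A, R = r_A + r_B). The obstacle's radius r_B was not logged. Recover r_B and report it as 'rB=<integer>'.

m = -4032
d = (-18, 0);  v_rel = (-4, -4),  |v_rel|² = 32
v_rel×d = (-4)·(0) − (-4)·(-18) = -72
since m = R²·32 − (-72)²:  R² = (5184 + -4032) / 32 = 36
R = √36 = 6  ⇒  r_B = 6 − 4 = 2

rB=2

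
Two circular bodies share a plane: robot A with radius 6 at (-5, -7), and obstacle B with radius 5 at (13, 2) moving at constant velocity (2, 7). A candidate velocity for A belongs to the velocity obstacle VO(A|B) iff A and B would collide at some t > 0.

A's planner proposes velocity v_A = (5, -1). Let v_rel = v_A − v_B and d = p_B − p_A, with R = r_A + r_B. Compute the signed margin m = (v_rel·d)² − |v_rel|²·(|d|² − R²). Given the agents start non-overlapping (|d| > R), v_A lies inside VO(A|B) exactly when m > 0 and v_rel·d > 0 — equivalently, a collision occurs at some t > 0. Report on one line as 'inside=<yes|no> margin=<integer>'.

d = (18, 9),  |d|² = 405;  R = 6+5 = 11,  c = 405−11² = 284
v_rel = (3, -8),  |v_rel|² = 73;  v_rel·d = (3)·(18) + (-8)·(9) = -18
73·t² + 36·t + 284 = 0  ⇒  m = (-18)² − 73·284 = -20408
m = -20408 < 0,  v_rel·d = -18 < 0  ⇒  outside

inside=no margin=-20408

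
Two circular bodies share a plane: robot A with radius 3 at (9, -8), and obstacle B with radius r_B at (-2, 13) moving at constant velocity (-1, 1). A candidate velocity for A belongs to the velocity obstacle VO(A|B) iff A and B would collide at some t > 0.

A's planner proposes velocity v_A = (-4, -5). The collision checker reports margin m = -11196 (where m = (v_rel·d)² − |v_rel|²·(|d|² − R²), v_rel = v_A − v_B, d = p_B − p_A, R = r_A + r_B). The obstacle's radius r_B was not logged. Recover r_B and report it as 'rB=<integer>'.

m = -11196
d = (-11, 21);  v_rel = (-3, -6),  |v_rel|² = 45
v_rel×d = (-3)·(21) − (-6)·(-11) = -129
since m = R²·45 − (-129)²:  R² = (16641 + -11196) / 45 = 121
R = √121 = 11  ⇒  r_B = 11 − 3 = 8

rB=8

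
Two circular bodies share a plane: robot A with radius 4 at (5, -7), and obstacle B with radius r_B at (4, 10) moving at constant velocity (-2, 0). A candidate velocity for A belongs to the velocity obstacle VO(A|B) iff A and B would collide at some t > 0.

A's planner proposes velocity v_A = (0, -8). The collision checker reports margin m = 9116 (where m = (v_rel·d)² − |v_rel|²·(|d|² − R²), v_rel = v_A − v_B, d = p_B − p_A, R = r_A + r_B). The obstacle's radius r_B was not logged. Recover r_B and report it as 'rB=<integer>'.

m = 9116
d = (-1, 17);  v_rel = (2, -8),  |v_rel|² = 68
v_rel×d = (2)·(17) − (-8)·(-1) = 26
since m = R²·68 − 26²:  R² = (676 + 9116) / 68 = 144
R = √144 = 12  ⇒  r_B = 12 − 4 = 8

rB=8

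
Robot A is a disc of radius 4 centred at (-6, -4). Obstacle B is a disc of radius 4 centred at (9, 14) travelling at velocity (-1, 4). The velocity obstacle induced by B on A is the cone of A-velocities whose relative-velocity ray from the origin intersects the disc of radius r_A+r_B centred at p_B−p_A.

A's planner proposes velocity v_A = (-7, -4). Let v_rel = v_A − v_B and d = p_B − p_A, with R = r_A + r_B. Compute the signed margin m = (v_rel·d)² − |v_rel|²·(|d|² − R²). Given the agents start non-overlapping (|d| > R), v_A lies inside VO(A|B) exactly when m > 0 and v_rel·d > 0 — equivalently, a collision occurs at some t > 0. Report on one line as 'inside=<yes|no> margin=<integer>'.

d = (15, 18),  |d|² = 549;  R = 4+4 = 8,  c = 549−8² = 485
v_rel = (-6, -8),  |v_rel|² = 100;  v_rel·d = (-6)·(15) + (-8)·(18) = -234
100·t² + 468·t + 485 = 0  ⇒  m = (-234)² − 100·485 = 6256
m = 6256 > 0,  v_rel·d = -234 < 0  ⇒  outside

inside=no margin=6256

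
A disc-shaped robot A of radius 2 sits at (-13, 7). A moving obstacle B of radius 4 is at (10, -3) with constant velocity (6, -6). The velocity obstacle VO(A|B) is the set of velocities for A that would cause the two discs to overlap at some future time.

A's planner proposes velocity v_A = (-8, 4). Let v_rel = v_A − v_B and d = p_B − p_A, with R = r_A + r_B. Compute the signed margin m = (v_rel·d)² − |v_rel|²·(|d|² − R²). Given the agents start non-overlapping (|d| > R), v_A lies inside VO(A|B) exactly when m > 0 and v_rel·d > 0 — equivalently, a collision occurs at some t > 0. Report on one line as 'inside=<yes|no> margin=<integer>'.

d = (23, -10),  |d|² = 629;  R = 2+4 = 6,  c = 629−6² = 593
v_rel = (-14, 10),  |v_rel|² = 296;  v_rel·d = (-14)·(23) + (10)·(-10) = -422
296·t² + 844·t + 593 = 0  ⇒  m = (-422)² − 296·593 = 2556
m = 2556 > 0,  v_rel·d = -422 < 0  ⇒  outside

inside=no margin=2556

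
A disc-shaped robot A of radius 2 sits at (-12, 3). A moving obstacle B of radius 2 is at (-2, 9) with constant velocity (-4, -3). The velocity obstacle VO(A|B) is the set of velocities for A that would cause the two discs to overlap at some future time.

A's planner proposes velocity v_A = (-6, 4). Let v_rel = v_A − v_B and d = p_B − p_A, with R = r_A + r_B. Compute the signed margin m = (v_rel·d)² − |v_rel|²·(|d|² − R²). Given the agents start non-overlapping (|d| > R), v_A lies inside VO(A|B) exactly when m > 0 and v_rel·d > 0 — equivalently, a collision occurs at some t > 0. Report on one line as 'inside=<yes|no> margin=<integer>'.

d = (10, 6),  |d|² = 136;  R = 2+2 = 4,  c = 136−4² = 120
v_rel = (-2, 7),  |v_rel|² = 53;  v_rel·d = (-2)·(10) + (7)·(6) = 22
53·t² − 44·t + 120 = 0  ⇒  m = 22² − 53·120 = -5876
m = -5876 < 0,  v_rel·d = 22 > 0  ⇒  outside

inside=no margin=-5876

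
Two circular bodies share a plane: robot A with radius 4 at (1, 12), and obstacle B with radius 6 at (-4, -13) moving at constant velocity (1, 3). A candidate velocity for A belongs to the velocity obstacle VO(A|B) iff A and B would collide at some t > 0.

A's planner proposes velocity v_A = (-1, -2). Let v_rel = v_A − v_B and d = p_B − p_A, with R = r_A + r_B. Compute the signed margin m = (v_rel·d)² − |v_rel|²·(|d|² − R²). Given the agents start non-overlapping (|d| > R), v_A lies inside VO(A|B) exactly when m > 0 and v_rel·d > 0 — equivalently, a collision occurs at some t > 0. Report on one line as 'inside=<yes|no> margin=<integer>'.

d = (-5, -25),  |d|² = 650;  R = 4+6 = 10,  c = 650−10² = 550
v_rel = (-2, -5),  |v_rel|² = 29;  v_rel·d = (-2)·(-5) + (-5)·(-25) = 135
29·t² − 270·t + 550 = 0  ⇒  m = 135² − 29·550 = 2275
m = 2275 > 0,  v_rel·d = 135 > 0  ⇒  inside

inside=yes margin=2275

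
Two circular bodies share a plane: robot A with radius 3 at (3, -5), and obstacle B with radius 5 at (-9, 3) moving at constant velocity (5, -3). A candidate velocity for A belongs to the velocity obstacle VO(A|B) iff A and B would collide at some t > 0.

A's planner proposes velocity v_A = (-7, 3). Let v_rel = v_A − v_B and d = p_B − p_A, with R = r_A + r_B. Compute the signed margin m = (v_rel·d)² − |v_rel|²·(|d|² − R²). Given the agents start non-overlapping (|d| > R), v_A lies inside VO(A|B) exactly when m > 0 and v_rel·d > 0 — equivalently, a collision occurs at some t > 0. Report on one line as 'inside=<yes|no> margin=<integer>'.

d = (-12, 8),  |d|² = 208;  R = 3+5 = 8,  c = 208−8² = 144
v_rel = (-12, 6),  |v_rel|² = 180;  v_rel·d = (-12)·(-12) + (6)·(8) = 192
180·t² − 384·t + 144 = 0  ⇒  m = 192² − 180·144 = 10944
m = 10944 > 0,  v_rel·d = 192 > 0  ⇒  inside

inside=yes margin=10944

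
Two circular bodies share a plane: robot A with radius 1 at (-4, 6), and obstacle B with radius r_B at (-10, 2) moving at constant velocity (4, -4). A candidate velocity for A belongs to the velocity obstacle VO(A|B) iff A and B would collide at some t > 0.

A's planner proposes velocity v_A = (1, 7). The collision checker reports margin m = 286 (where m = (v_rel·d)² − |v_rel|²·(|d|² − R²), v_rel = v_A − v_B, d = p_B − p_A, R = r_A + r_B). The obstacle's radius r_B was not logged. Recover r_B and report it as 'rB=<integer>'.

m = 286
d = (-6, -4);  v_rel = (-3, 11),  |v_rel|² = 130
v_rel×d = (-3)·(-4) − (11)·(-6) = 78
since m = R²·130 − 78²:  R² = (6084 + 286) / 130 = 49
R = √49 = 7  ⇒  r_B = 7 − 1 = 6

rB=6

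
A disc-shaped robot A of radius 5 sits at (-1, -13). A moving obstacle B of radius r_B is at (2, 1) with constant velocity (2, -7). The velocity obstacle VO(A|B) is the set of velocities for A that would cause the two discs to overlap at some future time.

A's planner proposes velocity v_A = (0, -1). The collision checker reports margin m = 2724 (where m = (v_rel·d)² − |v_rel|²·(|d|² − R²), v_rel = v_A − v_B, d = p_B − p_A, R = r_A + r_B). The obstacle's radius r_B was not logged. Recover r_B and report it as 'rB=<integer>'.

m = 2724
d = (3, 14);  v_rel = (-2, 6),  |v_rel|² = 40
v_rel×d = (-2)·(14) − (6)·(3) = -46
since m = R²·40 − (-46)²:  R² = (2116 + 2724) / 40 = 121
R = √121 = 11  ⇒  r_B = 11 − 5 = 6

rB=6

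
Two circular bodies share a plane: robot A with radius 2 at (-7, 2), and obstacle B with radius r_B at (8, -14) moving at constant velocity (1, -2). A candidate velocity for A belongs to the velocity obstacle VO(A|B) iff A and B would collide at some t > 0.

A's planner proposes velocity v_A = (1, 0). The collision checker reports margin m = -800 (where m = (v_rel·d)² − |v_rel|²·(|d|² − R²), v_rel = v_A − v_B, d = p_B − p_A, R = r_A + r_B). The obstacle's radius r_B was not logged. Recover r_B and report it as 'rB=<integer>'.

m = -800
d = (15, -16);  v_rel = (0, 2),  |v_rel|² = 4
v_rel×d = (0)·(-16) − (2)·(15) = -30
since m = R²·4 − (-30)²:  R² = (900 + -800) / 4 = 25
R = √25 = 5  ⇒  r_B = 5 − 2 = 3

rB=3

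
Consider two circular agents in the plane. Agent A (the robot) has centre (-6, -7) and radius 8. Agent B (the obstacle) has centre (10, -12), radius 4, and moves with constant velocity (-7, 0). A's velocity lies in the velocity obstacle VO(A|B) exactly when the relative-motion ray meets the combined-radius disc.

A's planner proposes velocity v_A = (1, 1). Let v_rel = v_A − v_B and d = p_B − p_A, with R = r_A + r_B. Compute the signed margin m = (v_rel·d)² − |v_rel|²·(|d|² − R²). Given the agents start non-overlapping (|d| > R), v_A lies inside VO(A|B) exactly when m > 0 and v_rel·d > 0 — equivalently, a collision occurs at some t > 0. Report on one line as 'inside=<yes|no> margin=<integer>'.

d = (16, -5),  |d|² = 281;  R = 8+4 = 12,  c = 281−12² = 137
v_rel = (8, 1),  |v_rel|² = 65;  v_rel·d = (8)·(16) + (1)·(-5) = 123
65·t² − 246·t + 137 = 0  ⇒  m = 123² − 65·137 = 6224
m = 6224 > 0,  v_rel·d = 123 > 0  ⇒  inside

inside=yes margin=6224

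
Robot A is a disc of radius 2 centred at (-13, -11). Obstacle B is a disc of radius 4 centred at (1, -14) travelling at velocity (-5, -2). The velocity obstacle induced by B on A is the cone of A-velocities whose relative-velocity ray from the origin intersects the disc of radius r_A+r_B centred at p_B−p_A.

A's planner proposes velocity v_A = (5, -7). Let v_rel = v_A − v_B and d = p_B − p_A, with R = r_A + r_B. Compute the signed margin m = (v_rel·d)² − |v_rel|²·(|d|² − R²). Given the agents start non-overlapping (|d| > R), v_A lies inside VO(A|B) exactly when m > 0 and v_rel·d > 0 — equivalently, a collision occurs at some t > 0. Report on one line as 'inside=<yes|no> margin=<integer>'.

d = (14, -3),  |d|² = 205;  R = 2+4 = 6,  c = 205−6² = 169
v_rel = (10, -5),  |v_rel|² = 125;  v_rel·d = (10)·(14) + (-5)·(-3) = 155
125·t² − 310·t + 169 = 0  ⇒  m = 155² − 125·169 = 2900
m = 2900 > 0,  v_rel·d = 155 > 0  ⇒  inside

inside=yes margin=2900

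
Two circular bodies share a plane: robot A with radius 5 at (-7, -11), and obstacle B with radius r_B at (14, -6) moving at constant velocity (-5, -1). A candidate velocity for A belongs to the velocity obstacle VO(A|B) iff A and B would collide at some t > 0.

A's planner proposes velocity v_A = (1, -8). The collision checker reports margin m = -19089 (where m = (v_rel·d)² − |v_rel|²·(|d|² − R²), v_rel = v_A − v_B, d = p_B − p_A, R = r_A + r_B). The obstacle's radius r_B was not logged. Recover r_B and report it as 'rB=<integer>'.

m = -19089
d = (21, 5);  v_rel = (6, -7),  |v_rel|² = 85
v_rel×d = (6)·(5) − (-7)·(21) = 177
since m = R²·85 − 177²:  R² = (31329 + -19089) / 85 = 144
R = √144 = 12  ⇒  r_B = 12 − 5 = 7

rB=7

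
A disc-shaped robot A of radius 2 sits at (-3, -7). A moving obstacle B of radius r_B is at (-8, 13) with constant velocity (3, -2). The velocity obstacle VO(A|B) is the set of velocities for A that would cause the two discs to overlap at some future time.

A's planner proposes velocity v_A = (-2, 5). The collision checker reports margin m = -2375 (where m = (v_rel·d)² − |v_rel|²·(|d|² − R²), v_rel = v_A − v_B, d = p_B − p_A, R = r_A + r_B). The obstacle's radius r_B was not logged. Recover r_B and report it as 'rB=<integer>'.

m = -2375
d = (-5, 20);  v_rel = (-5, 7),  |v_rel|² = 74
v_rel×d = (-5)·(20) − (7)·(-5) = -65
since m = R²·74 − (-65)²:  R² = (4225 + -2375) / 74 = 25
R = √25 = 5  ⇒  r_B = 5 − 2 = 3

rB=3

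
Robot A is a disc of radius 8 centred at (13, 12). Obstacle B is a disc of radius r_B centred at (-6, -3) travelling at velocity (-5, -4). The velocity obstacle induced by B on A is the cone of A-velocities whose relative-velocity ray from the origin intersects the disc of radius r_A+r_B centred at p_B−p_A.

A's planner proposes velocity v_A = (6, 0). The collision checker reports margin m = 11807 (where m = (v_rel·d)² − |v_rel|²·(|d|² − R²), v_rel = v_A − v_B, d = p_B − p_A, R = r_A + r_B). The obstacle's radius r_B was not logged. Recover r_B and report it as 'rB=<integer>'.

m = 11807
d = (-19, -15);  v_rel = (11, 4),  |v_rel|² = 137
v_rel×d = (11)·(-15) − (4)·(-19) = -89
since m = R²·137 − (-89)²:  R² = (7921 + 11807) / 137 = 144
R = √144 = 12  ⇒  r_B = 12 − 8 = 4

rB=4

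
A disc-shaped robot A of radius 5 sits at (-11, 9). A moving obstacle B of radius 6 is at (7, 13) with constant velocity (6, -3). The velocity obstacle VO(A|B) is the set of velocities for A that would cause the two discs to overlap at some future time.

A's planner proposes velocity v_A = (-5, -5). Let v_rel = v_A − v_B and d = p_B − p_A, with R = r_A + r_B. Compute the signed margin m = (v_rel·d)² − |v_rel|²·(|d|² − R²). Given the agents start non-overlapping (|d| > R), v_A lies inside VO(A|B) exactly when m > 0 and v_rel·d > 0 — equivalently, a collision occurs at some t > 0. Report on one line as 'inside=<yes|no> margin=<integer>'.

d = (18, 4),  |d|² = 340;  R = 5+6 = 11,  c = 340−11² = 219
v_rel = (-11, -2),  |v_rel|² = 125;  v_rel·d = (-11)·(18) + (-2)·(4) = -206
125·t² + 412·t + 219 = 0  ⇒  m = (-206)² − 125·219 = 15061
m = 15061 > 0,  v_rel·d = -206 < 0  ⇒  outside

inside=no margin=15061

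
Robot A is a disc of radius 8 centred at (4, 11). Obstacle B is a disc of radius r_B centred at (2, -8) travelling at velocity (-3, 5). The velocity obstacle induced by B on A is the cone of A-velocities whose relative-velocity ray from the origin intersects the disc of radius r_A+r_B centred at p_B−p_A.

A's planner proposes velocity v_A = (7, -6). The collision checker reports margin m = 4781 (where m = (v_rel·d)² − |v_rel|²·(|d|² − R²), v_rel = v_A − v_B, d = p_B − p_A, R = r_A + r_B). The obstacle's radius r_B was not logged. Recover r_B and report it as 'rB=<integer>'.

m = 4781
d = (-2, -19);  v_rel = (10, -11),  |v_rel|² = 221
v_rel×d = (10)·(-19) − (-11)·(-2) = -212
since m = R²·221 − (-212)²:  R² = (44944 + 4781) / 221 = 225
R = √225 = 15  ⇒  r_B = 15 − 8 = 7

rB=7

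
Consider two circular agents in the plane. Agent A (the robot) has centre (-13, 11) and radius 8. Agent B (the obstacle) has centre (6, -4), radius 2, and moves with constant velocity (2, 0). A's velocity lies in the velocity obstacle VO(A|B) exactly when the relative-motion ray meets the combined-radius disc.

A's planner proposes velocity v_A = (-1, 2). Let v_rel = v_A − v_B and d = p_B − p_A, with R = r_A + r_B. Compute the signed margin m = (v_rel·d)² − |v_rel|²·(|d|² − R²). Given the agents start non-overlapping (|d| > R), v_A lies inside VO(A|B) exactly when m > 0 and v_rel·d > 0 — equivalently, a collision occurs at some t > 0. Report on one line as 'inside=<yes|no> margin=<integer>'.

d = (19, -15),  |d|² = 586;  R = 8+2 = 10,  c = 586−10² = 486
v_rel = (-3, 2),  |v_rel|² = 13;  v_rel·d = (-3)·(19) + (2)·(-15) = -87
13·t² + 174·t + 486 = 0  ⇒  m = (-87)² − 13·486 = 1251
m = 1251 > 0,  v_rel·d = -87 < 0  ⇒  outside

inside=no margin=1251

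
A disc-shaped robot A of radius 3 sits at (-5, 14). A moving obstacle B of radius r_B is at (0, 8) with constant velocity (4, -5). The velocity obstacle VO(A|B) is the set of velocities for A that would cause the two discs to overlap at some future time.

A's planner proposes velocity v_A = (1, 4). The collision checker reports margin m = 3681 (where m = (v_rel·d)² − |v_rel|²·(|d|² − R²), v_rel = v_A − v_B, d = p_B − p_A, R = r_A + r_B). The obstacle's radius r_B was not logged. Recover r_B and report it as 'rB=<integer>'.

m = 3681
d = (5, -6);  v_rel = (-3, 9),  |v_rel|² = 90
v_rel×d = (-3)·(-6) − (9)·(5) = -27
since m = R²·90 − (-27)²:  R² = (729 + 3681) / 90 = 49
R = √49 = 7  ⇒  r_B = 7 − 3 = 4

rB=4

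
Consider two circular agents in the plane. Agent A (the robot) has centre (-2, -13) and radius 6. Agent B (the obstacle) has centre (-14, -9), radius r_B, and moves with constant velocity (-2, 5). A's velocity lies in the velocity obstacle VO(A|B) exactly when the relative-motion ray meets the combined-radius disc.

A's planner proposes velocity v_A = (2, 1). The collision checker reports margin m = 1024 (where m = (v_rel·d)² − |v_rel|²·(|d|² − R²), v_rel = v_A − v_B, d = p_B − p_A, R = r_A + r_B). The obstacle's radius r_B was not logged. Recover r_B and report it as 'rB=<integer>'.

m = 1024
d = (-12, 4);  v_rel = (4, -4),  |v_rel|² = 32
v_rel×d = (4)·(4) − (-4)·(-12) = -32
since m = R²·32 − (-32)²:  R² = (1024 + 1024) / 32 = 64
R = √64 = 8  ⇒  r_B = 8 − 6 = 2

rB=2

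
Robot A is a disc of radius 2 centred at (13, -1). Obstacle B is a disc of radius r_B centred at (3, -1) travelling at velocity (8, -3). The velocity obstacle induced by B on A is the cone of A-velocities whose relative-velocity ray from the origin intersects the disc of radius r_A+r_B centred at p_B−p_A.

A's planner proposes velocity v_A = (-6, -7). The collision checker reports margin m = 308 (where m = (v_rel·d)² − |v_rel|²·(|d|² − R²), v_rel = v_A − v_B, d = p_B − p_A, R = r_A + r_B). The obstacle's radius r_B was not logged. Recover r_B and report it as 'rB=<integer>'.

m = 308
d = (-10, 0);  v_rel = (-14, -4),  |v_rel|² = 212
v_rel×d = (-14)·(0) − (-4)·(-10) = -40
since m = R²·212 − (-40)²:  R² = (1600 + 308) / 212 = 9
R = √9 = 3  ⇒  r_B = 3 − 2 = 1

rB=1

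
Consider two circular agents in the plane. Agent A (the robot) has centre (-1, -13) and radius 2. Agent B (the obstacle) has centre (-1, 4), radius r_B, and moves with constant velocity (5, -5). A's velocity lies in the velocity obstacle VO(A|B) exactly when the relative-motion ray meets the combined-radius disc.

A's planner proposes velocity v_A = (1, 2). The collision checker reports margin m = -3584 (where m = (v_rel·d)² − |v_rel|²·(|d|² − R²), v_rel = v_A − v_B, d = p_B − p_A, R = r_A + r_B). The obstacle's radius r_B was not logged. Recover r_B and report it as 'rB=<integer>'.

m = -3584
d = (0, 17);  v_rel = (-4, 7),  |v_rel|² = 65
v_rel×d = (-4)·(17) − (7)·(0) = -68
since m = R²·65 − (-68)²:  R² = (4624 + -3584) / 65 = 16
R = √16 = 4  ⇒  r_B = 4 − 2 = 2

rB=2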